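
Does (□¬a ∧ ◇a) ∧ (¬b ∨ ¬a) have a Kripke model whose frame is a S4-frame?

Unsatisfiable

1. (□¬a ∧ ◇a) ∧ (¬b ∨ ¬a), w0
2. □¬a ∧ ◇a, w0   [∧-rule on 1]
3. ¬b ∨ ¬a, w0   [∧-rule on 1]
4. □¬a, w0   [∧-rule on 2]
5. ◇a, w0   [∧-rule on 2]
6. ¬a, w0   [□-rule on 4 via w0Rw0]
7. a, w1   [◇-rule on 5: fresh world w1, w0Rw1]
8. ¬a, w1   [□-rule on 4 via w0Rw1]
Accessibility: w0Rw0, w0Rw1, w1Rw1
Branch closes: a and ¬a both at w1.
(One branch shown.) All branches close.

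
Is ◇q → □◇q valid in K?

Invalid (countermodel exists)

Tableau for the negation ¬(◇q → □◇q):
1. ¬(◇q → □◇q), u
2. ◇q, u
3. ¬□◇q, u
4. q, v
5. ¬◇q, w
Accessibility: uRv, uRw
The negation has an open branch (countermodel exists).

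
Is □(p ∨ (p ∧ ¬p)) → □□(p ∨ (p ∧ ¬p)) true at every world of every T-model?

Invalid (countermodel exists)

Tableau for the negation ¬(□(p ∨ (p ∧ ¬p)) → □□(p ∨ (p ∧ ¬p))):
1. ¬(□(p ∨ (p ∧ ¬p)) → □□(p ∨ (p ∧ ¬p))), w0
2. □(p ∨ (p ∧ ¬p)), w0
3. ¬□□(p ∨ (p ∧ ¬p)), w0
4. p ∨ (p ∧ ¬p), w0
5. p, w0
6. ¬□(p ∨ (p ∧ ¬p)), w1
7. p ∨ (p ∧ ¬p), w1
8. p, w1
9. ¬(p ∨ (p ∧ ¬p)), w2
10. ¬p, w2
11. ¬(p ∧ ¬p), w2
Accessibility: w0Rw0, w0Rw1, w1Rw1, w1Rw2, w2Rw2
The negation has an open branch (countermodel exists).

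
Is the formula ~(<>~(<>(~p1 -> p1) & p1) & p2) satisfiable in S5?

1. ~(<>~(<>(~p1 -> p1) & p1) & p2), 0
2. ~p2, 0
Accessibility: 0R0

Yes, satisfiable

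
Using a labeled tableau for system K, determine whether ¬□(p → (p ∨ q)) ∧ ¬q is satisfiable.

No, unsatisfiable

1. ¬□(p → (p ∨ q)) ∧ ¬q, u
2. ¬□(p → (p ∨ q)), u
3. ¬q, u
4. ¬(p → (p ∨ q)), v
5. p, v
6. ¬(p ∨ q), v
7. ¬p, v
8. ¬q, v
Accessibility: uRv
Branch closes: p and ¬p both at v.
All branches of the tableau close; one closing branch shown above.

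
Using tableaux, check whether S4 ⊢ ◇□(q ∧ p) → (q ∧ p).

Not valid

Tableau for the negation ¬(◇□(q ∧ p) → (q ∧ p)):
1. ¬(◇□(q ∧ p) → (q ∧ p)), w0
2. ◇□(q ∧ p), w0
3. ¬(q ∧ p), w0
4. ¬p, w0
5. □(q ∧ p), w1
6. q ∧ p, w1
7. q, w1
8. p, w1
Accessibility: w0Rw0, w0Rw1, w1Rw1
The negation has an open branch (countermodel exists).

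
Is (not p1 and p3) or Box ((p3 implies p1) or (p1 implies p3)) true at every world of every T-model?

Valid

Tableau for the negation not ((not p1 and p3) or Box ((p3 implies p1) or (p1 implies p3))):
1. not ((not p1 and p3) or Box ((p3 implies p1) or (p1 implies p3))), w0
2. not (not p1 and p3), w0
3. not Box ((p3 implies p1) or (p1 implies p3)), w0
4. not p3, w0
5. not ((p3 implies p1) or (p1 implies p3)), w1
6. not (p3 implies p1), w1
7. not (p1 implies p3), w1
8. p3, w1
9. not p1, w1
10. p1, w1
11. not p3, w1
Accessibility: w0Rw0, w0Rw1, w1Rw1
Branch closes: p1 and not p1 both at w1.
Every branch of the negation's tableau closes; the branch above is one of them.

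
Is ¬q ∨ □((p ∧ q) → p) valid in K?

Valid

Tableau for the negation ¬(¬q ∨ □((p ∧ q) → p)):
1. ¬(¬q ∨ □((p ∧ q) → p)), w0
2. q, w0   [¬∨-rule on 1]
3. ¬□((p ∧ q) → p), w0   [¬∨-rule on 1]
4. ¬((p ∧ q) → p), w1   [¬□-rule on 3: fresh world w1, w0Rw1]
5. p ∧ q, w1   [¬→-rule on 4]
6. ¬p, w1   [¬→-rule on 4]
7. p, w1   [∧-rule on 5]
8. q, w1   [∧-rule on 5]
Accessibility: w0Rw1
Branch closes: p and ¬p both at w1.
All branches of the negation close; one closing branch shown above.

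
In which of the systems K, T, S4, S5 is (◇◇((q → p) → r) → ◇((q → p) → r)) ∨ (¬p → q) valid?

S4, S5

S4-tableau for the negation ¬((◇◇((q → p) → r) → ◇((q → p) → r)) ∨ (¬p → q)):
1. ¬((◇◇((q → p) → r) → ◇((q → p) → r)) ∨ (¬p → q)), u
2. ¬(◇◇((q → p) → r) → ◇((q → p) → r)), u   [¬∨-rule on 1]
3. ¬(¬p → q), u   [¬∨-rule on 1]
4. ◇◇((q → p) → r), u   [¬→-rule on 2]
5. ¬◇((q → p) → r), u   [¬→-rule on 2]
6. ¬p, u   [¬→-rule on 3]
7. ¬q, u   [¬→-rule on 3]
8. ¬((q → p) → r), u   [¬◇-rule on 5 via uRu]
9. q → p, u   [¬→-rule on 8]
10. ¬r, u   [¬→-rule on 8]
11. ◇((q → p) → r), v   [◇-rule on 4: fresh world v, uRv]
12. ¬((q → p) → r), v   [¬◇-rule on 5 via uRv]
13. q → p, v   [¬→-rule on 12]
14. ¬r, v   [¬→-rule on 12]
15. p, v   [→-rule on 13 (branches; this branch)]
16. (q → p) → r, w   [◇-rule on 11: fresh world w, vRw]
17. ¬((q → p) → r), w   [¬◇-rule on 5 via uRw]
18. q → p, w   [¬→-rule on 17]
19. ¬r, w   [¬→-rule on 17]
20. ¬(q → p), w   [→-rule on 16 (branches; this branch)]
21. q, w   [¬→-rule on 20]
22. ¬p, w   [¬→-rule on 20]
23. p, w   [→-rule on 18 (branches; this branch)]
Accessibility: uRu, uRv, uRw, vRv, vRw, wRw
Branch closes: p and ¬p both at w.
Every branch closes (one shown): valid in S4, hence also in S5 (every theorem of S4 is a theorem of S5).
T-tableau for the negation ¬((◇◇((q → p) → r) → ◇((q → p) → r)) ∨ (¬p → q)):
1. ¬((◇◇((q → p) → r) → ◇((q → p) → r)) ∨ (¬p → q)), u
2. ¬(◇◇((q → p) → r) → ◇((q → p) → r)), u   [¬∨-rule on 1]
3. ¬(¬p → q), u   [¬∨-rule on 1]
4. ◇◇((q → p) → r), u   [¬→-rule on 2]
5. ¬◇((q → p) → r), u   [¬→-rule on 2]
6. ¬p, u   [¬→-rule on 3]
7. ¬q, u   [¬→-rule on 3]
8. ¬((q → p) → r), u   [¬◇-rule on 5 via uRu]
9. q → p, u   [¬→-rule on 8]
10. ¬r, u   [¬→-rule on 8]
11. ◇((q → p) → r), v   [◇-rule on 4: fresh world v, uRv]
12. ¬((q → p) → r), v   [¬◇-rule on 5 via uRv]
13. q → p, v   [¬→-rule on 12]
14. ¬r, v   [¬→-rule on 12]
15. p, v   [→-rule on 13 (branches; this branch)]
16. (q → p) → r, w   [◇-rule on 11: fresh world w, vRw]
17. r, w   [→-rule on 16 (branches; this branch)]
Accessibility: uRu, uRv, vRv, vRw, wRw
Complete open branch: countermodel on a T-frame, so not valid in T, nor in K (the same frame is also a K-frame).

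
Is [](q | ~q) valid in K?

Tableau for the negation ~[](q | ~q):
1. ~[](q | ~q), u
2. ~(q | ~q), v
3. ~q, v
4. q, v
Accessibility: uRv
Branch closes: q and ~q both at v.
All branches of the negation close; one closing branch shown above.

Yes, valid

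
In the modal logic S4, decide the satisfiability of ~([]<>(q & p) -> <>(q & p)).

1. ~([]<>(q & p) -> <>(q & p)), u
2. []<>(q & p), u   [~->-rule on 1]
3. ~<>(q & p), u   [~->-rule on 1]
4. <>(q & p), u   [[]-rule on 2 via uRu]
5. ~(q & p), u   [~<>-rule on 3 via uRu]
6. ~p, u   [~&-rule on 5 (branches; this branch)]
7. q & p, v   [<>-rule on 4: fresh world v, uRv]
8. q, v   [&-rule on 7]
9. p, v   [&-rule on 7]
10. <>(q & p), v   [[]-rule on 2 via uRv]
11. ~(q & p), v   [~<>-rule on 3 via uRv]
12. ~p, v   [~&-rule on 11 (branches; this branch)]
Accessibility: uRu, uRv, vRv
Branch closes: p and ~p both at v.
All branches of the tableau close; one closing branch shown above.

Unsatisfiable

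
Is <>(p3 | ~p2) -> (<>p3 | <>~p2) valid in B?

Valid

Tableau for the negation ~(<>(p3 | ~p2) -> (<>p3 | <>~p2)):
1. ~(<>(p3 | ~p2) -> (<>p3 | <>~p2)), w0
2. <>(p3 | ~p2), w0
3. ~(<>p3 | <>~p2), w0
4. ~<>p3, w0
5. ~<>~p2, w0
6. ~p3, w0
7. p2, w0
8. p3 | ~p2, w1
9. ~p3, w1
10. p2, w1
11. ~p2, w1
Accessibility: w0Rw0, w0Rw1, w1Rw0, w1Rw1
Branch closes: p2 and ~p2 both at w1.
Every branch of the negation's tableau closes; the branch above is one of them.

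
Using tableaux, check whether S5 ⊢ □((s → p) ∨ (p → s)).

Tableau for the negation ¬□((s → p) ∨ (p → s)):
1. ¬□((s → p) ∨ (p → s)), u
2. ¬((s → p) ∨ (p → s)), v
3. ¬(s → p), v
4. ¬(p → s), v
5. s, v
6. ¬p, v
7. p, v
8. ¬s, v
Accessibility: uRu, uRv, vRu, vRv
Branch closes: p and ¬p both at v.
All branches of the negation close; one closing branch shown above.

Valid in S5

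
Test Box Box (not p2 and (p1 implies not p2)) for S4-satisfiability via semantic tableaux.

Yes, satisfiable

1. Box Box (not p2 and (p1 implies not p2)), w0
2. Box (not p2 and (p1 implies not p2)), w0   [Box-rule on 1 via w0Rw0]
3. not p2 and (p1 implies not p2), w0   [Box-rule on 2 via w0Rw0]
4. not p2, w0   [and-rule on 3]
5. p1 implies not p2, w0   [and-rule on 3]
Accessibility: w0Rw0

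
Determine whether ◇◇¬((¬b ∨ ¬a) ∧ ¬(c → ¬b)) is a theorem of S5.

No, not valid

Tableau for the negation ¬◇◇¬((¬b ∨ ¬a) ∧ ¬(c → ¬b)):
1. ¬◇◇¬((¬b ∨ ¬a) ∧ ¬(c → ¬b)), u
2. ¬◇¬((¬b ∨ ¬a) ∧ ¬(c → ¬b)), u
3. (¬b ∨ ¬a) ∧ ¬(c → ¬b), u
4. ¬b ∨ ¬a, u
5. ¬(c → ¬b), u
6. c, u
7. b, u
8. ¬a, u
Accessibility: uRu
The negation has an open branch (countermodel exists).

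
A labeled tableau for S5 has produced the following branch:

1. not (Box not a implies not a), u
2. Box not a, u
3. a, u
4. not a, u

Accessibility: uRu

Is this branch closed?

Yes, closed

Both a and not a appear at u.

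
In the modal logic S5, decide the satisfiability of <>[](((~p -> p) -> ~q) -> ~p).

Satisfiable

1. <>[](((~p -> p) -> ~q) -> ~p), u
2. [](((~p -> p) -> ~q) -> ~p), v
3. ((~p -> p) -> ~q) -> ~p, u
4. ((~p -> p) -> ~q) -> ~p, v
5. ~p, u
6. ~p, v
Accessibility: uRu, uRv, vRu, vRv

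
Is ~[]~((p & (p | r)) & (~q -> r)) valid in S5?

No, not valid

Tableau for the negation []~((p & (p | r)) & (~q -> r)):
1. []~((p & (p | r)) & (~q -> r)), u
2. ~((p & (p | r)) & (~q -> r)), u
3. ~(~q -> r), u
4. ~q, u
5. ~r, u
Accessibility: uRu
The negation has an open branch (countermodel exists).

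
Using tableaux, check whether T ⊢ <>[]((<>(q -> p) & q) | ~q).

No, not valid

Tableau for the negation ~<>[]((<>(q -> p) & q) | ~q):
1. ~<>[]((<>(q -> p) & q) | ~q), 0
2. ~[]((<>(q -> p) & q) | ~q), 0
3. ~((<>(q -> p) & q) | ~q), 1
4. ~(<>(q -> p) & q), 1
5. q, 1
6. ~[]((<>(q -> p) & q) | ~q), 1
7. ~<>(q -> p), 1
8. ~(q -> p), 1
9. ~p, 1
10. ~((<>(q -> p) & q) | ~q), 2
11. ~(<>(q -> p) & q), 2
12. q, 2
13. ~(q -> p), 2
14. ~p, 2
15. ~<>(q -> p), 2
Accessibility: 0R0, 0R1, 1R1, 1R2, 2R2
The negation has an open branch (countermodel exists).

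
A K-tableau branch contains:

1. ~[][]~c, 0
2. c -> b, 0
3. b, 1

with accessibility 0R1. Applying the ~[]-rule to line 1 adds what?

a fresh world 2 with 0R2, and ~[]~c at 2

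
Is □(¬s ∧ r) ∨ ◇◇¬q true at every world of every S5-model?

Tableau for the negation ¬(□(¬s ∧ r) ∨ ◇◇¬q):
1. ¬(□(¬s ∧ r) ∨ ◇◇¬q), u
2. ¬□(¬s ∧ r), u
3. ¬◇◇¬q, u
4. ¬◇¬q, u
5. q, u
6. ¬(¬s ∧ r), v
7. ¬◇¬q, v
8. q, v
9. ¬r, v
Accessibility: uRu, uRv, vRu, vRv
The negation has an open branch (countermodel exists).

Not valid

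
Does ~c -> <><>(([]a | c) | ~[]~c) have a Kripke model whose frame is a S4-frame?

1. ~c -> <><>(([]a | c) | ~[]~c), w0
2. <><>(([]a | c) | ~[]~c), w0
3. <>(([]a | c) | ~[]~c), w1
4. ([]a | c) | ~[]~c, w2
5. ~[]~c, w2
6. c, w3
Accessibility: w0Rw0, w0Rw1, w0Rw2, w0Rw3, w1Rw1, w1Rw2, w1Rw3, w2Rw2, w2Rw3, w3Rw3

Yes, satisfiable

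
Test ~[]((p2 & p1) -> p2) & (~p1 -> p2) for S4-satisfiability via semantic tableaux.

1. ~[]((p2 & p1) -> p2) & (~p1 -> p2), u
2. ~[]((p2 & p1) -> p2), u
3. ~p1 -> p2, u
4. p2, u
5. ~((p2 & p1) -> p2), v
6. p2 & p1, v
7. ~p2, v
8. p2, v
9. p1, v
Accessibility: uRu, uRv, vRv
Branch closes: p2 and ~p2 both at v.
Every branch closes; the branch above is one of them.

Unsatisfiable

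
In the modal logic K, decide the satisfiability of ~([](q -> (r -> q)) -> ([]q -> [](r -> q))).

1. ~([](q -> (r -> q)) -> ([]q -> [](r -> q))), 0
2. [](q -> (r -> q)), 0
3. ~([]q -> [](r -> q)), 0
4. []q, 0
5. ~[](r -> q), 0
6. ~(r -> q), 1
7. r, 1
8. ~q, 1
9. q -> (r -> q), 1
10. q, 1
Accessibility: 0R1
Branch closes: q and ~q both at 1.
All branches of the tableau close; one closing branch shown above.

No, unsatisfiable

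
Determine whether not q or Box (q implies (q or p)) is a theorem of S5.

Yes, valid

Tableau for the negation not (not q or Box (q implies (q or p))):
1. not (not q or Box (q implies (q or p))), w0
2. q, w0
3. not Box (q implies (q or p)), w0
4. not (q implies (q or p)), w1
5. q, w1
6. not (q or p), w1
7. not q, w1
8. not p, w1
Accessibility: w0Rw0, w0Rw1, w1Rw0, w1Rw1
Branch closes: q and not q both at w1.
All branches of the negation close; one closing branch shown above.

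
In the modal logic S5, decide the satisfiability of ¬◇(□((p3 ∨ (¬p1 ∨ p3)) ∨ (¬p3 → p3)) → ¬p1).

1. ¬◇(□((p3 ∨ (¬p1 ∨ p3)) ∨ (¬p3 → p3)) → ¬p1), 0
2. ¬(□((p3 ∨ (¬p1 ∨ p3)) ∨ (¬p3 → p3)) → ¬p1), 0
3. □((p3 ∨ (¬p1 ∨ p3)) ∨ (¬p3 → p3)), 0
4. p1, 0
5. (p3 ∨ (¬p1 ∨ p3)) ∨ (¬p3 → p3), 0
6. ¬p3 → p3, 0
7. p3, 0
Accessibility: 0R0

Satisfiable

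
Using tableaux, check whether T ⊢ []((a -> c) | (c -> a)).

Yes, valid

Tableau for the negation ~[]((a -> c) | (c -> a)):
1. ~[]((a -> c) | (c -> a)), u
2. ~((a -> c) | (c -> a)), v
3. ~(a -> c), v
4. ~(c -> a), v
5. a, v
6. ~c, v
7. c, v
8. ~a, v
Accessibility: uRu, uRv, vRv
Branch closes: c and ~c both at v.
All branches of the negation close; one closing branch shown above.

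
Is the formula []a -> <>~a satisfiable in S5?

1. []a -> <>~a, 0
2. <>~a, 0   [->-rule on 1 (branches; this branch)]
3. ~a, 1   [<>-rule on 2: fresh world 1, 0R1]
Accessibility: 0R0, 0R1, 1R0, 1R1

Satisfiable (open branch found)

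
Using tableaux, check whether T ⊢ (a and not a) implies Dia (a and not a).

Tableau for the negation not ((a and not a) implies Dia (a and not a)):
1. not ((a and not a) implies Dia (a and not a)), 0
2. a and not a, 0   [neg-implies-rule on 1]
3. not Dia (a and not a), 0   [neg-implies-rule on 1]
4. a, 0   [and-rule on 2]
5. not a, 0   [and-rule on 2]
Accessibility: 0R0
Branch closes: a and not a both at 0.
All branches of the negation close; one closing branch shown above.

Valid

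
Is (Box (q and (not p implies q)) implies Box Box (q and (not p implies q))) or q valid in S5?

Valid

Tableau for the negation not ((Box (q and (not p implies q)) implies Box Box (q and (not p implies q))) or q):
1. not ((Box (q and (not p implies q)) implies Box Box (q and (not p implies q))) or q), 0
2. not (Box (q and (not p implies q)) implies Box Box (q and (not p implies q))), 0   [neg-or-rule on 1]
3. not q, 0   [neg-or-rule on 1]
4. Box (q and (not p implies q)), 0   [neg-implies-rule on 2]
5. not Box Box (q and (not p implies q)), 0   [neg-implies-rule on 2]
6. q and (not p implies q), 0   [Box-rule on 4 via 0R0]
7. q, 0   [and-rule on 6]
8. not p implies q, 0   [and-rule on 6]
Accessibility: 0R0
Branch closes: q and not q both at 0.
All branches of the negation close; one closing branch shown above.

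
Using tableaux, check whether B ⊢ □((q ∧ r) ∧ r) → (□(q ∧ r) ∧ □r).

Tableau for the negation ¬(□((q ∧ r) ∧ r) → (□(q ∧ r) ∧ □r)):
1. ¬(□((q ∧ r) ∧ r) → (□(q ∧ r) ∧ □r)), w0
2. □((q ∧ r) ∧ r), w0
3. ¬(□(q ∧ r) ∧ □r), w0
4. (q ∧ r) ∧ r, w0
5. q ∧ r, w0
6. r, w0
7. q, w0
8. ¬□(q ∧ r), w0
9. ¬(q ∧ r), w1
10. (q ∧ r) ∧ r, w1
11. q ∧ r, w1
12. r, w1
13. q, w1
14. ¬r, w1
Accessibility: w0Rw0, w0Rw1, w1Rw0, w1Rw1
Branch closes: r and ¬r both at w1.
Every branch of the negation's tableau closes; the branch above is one of them.

Valid in B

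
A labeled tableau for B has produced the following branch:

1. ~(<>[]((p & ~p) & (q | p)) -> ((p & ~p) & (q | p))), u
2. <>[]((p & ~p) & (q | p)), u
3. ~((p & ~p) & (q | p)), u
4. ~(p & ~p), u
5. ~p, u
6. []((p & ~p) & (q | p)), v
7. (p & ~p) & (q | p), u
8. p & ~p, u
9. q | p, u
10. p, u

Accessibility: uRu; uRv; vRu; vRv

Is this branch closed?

Yes, closed

Both p and ~p appear at u.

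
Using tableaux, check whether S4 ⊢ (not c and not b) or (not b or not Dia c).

Tableau for the negation not ((not c and not b) or (not b or not Dia c)):
1. not ((not c and not b) or (not b or not Dia c)), 0
2. not (not c and not b), 0
3. not (not b or not Dia c), 0
4. b, 0
5. Dia c, 0
6. c, 1
Accessibility: 0R0, 0R1, 1R1
The negation has an open branch (countermodel exists).

No, not valid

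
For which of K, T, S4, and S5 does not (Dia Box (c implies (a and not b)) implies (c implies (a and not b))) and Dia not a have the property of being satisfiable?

S5-tableau for the formula:
1. not (Dia Box (c implies (a and not b)) implies (c implies (a and not b))) and Dia not a, w0
2. not (Dia Box (c implies (a and not b)) implies (c implies (a and not b))), w0   [and-rule on 1]
3. Dia not a, w0   [and-rule on 1]
4. Dia Box (c implies (a and not b)), w0   [neg-implies-rule on 2]
5. not (c implies (a and not b)), w0   [neg-implies-rule on 2]
6. c, w0   [neg-implies-rule on 5]
7. not (a and not b), w0   [neg-implies-rule on 5]
8. b, w0   [neg-and-rule on 7 (branches; this branch)]
9. not a, w1   [Dia-rule on 3: fresh world w1, w0Rw1]
10. Box (c implies (a and not b)), w2   [Dia-rule on 4: fresh world w2, w0Rw2]
11. c implies (a and not b), w0   [Box-rule on 10 via w2Rw0]
12. c implies (a and not b), w1   [Box-rule on 10 via w2Rw1]
13. c implies (a and not b), w2   [Box-rule on 10 via w2Rw2]
14. a and not b, w0   [implies-rule on 11 (branches; this branch)]
15. a, w0   [and-rule on 14]
16. not b, w0   [and-rule on 14]
Accessibility: w0Rw0, w0Rw1, w0Rw2, w1Rw0, w1Rw1, w1Rw2, w2Rw0, w2Rw1, w2Rw2
Branch closes: b and not b both at w0.
Every branch closes (one shown): unsatisfiable in S5.
S4-tableau for the formula:
1. not (Dia Box (c implies (a and not b)) implies (c implies (a and not b))) and Dia not a, w0
2. not (Dia Box (c implies (a and not b)) implies (c implies (a and not b))), w0   [and-rule on 1]
3. Dia not a, w0   [and-rule on 1]
4. Dia Box (c implies (a and not b)), w0   [neg-implies-rule on 2]
5. not (c implies (a and not b)), w0   [neg-implies-rule on 2]
6. c, w0   [neg-implies-rule on 5]
7. not (a and not b), w0   [neg-implies-rule on 5]
8. b, w0   [neg-and-rule on 7 (branches; this branch)]
9. not a, w1   [Dia-rule on 3: fresh world w1, w0Rw1]
10. Box (c implies (a and not b)), w2   [Dia-rule on 4: fresh world w2, w0Rw2]
11. c implies (a and not b), w2   [Box-rule on 10 via w2Rw2]
12. a and not b, w2   [implies-rule on 11 (branches; this branch)]
13. a, w2   [and-rule on 12]
14. not b, w2   [and-rule on 12]
Accessibility: w0Rw0, w0Rw1, w0Rw2, w1Rw1, w2Rw2
Complete open branch: satisfiable in S4, hence also in K, T (this S4-model is also a K-model and a T-model).

K, T, S4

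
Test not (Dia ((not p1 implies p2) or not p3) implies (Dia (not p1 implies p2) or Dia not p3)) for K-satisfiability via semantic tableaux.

Unsatisfiable

1. not (Dia ((not p1 implies p2) or not p3) implies (Dia (not p1 implies p2) or Dia not p3)), w0
2. Dia ((not p1 implies p2) or not p3), w0   [neg-implies-rule on 1]
3. not (Dia (not p1 implies p2) or Dia not p3), w0   [neg-implies-rule on 1]
4. not Dia (not p1 implies p2), w0   [neg-or-rule on 3]
5. not Dia not p3, w0   [neg-or-rule on 3]
6. (not p1 implies p2) or not p3, w1   [Dia-rule on 2: fresh world w1, w0Rw1]
7. not (not p1 implies p2), w1   [neg-Dia-rule on 4 via w0Rw1]
8. not p1, w1   [neg-implies-rule on 7]
9. not p2, w1   [neg-implies-rule on 7]
10. p3, w1   [neg-Dia-rule on 5 via w0Rw1]
11. not p1 implies p2, w1   [or-rule on 6 (branches; this branch)]
12. p2, w1   [implies-rule on 11 (branches; this branch)]
Accessibility: w0Rw1
Branch closes: p2 and not p2 both at w1.
Every branch closes; the branch above is one of them.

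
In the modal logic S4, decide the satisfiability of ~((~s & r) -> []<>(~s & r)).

1. ~((~s & r) -> []<>(~s & r)), u
2. ~s & r, u
3. ~[]<>(~s & r), u
4. ~s, u
5. r, u
6. ~<>(~s & r), v
7. ~(~s & r), v
8. ~r, v
Accessibility: uRu, uRv, vRv

Satisfiable (open branch found)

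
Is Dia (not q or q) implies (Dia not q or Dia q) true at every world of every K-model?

Yes, valid

Tableau for the negation not (Dia (not q or q) implies (Dia not q or Dia q)):
1. not (Dia (not q or q) implies (Dia not q or Dia q)), 0
2. Dia (not q or q), 0
3. not (Dia not q or Dia q), 0
4. not Dia not q, 0
5. not Dia q, 0
6. not q or q, 1
7. q, 1
8. not q, 1
Accessibility: 0R1
Branch closes: q and not q both at 1.
All branches of the negation close; one closing branch shown above.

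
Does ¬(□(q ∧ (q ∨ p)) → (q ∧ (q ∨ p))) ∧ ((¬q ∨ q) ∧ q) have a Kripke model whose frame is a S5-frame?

No, unsatisfiable

1. ¬(□(q ∧ (q ∨ p)) → (q ∧ (q ∨ p))) ∧ ((¬q ∨ q) ∧ q), 0
2. ¬(□(q ∧ (q ∨ p)) → (q ∧ (q ∨ p))), 0
3. (¬q ∨ q) ∧ q, 0
4. □(q ∧ (q ∨ p)), 0
5. ¬(q ∧ (q ∨ p)), 0
6. ¬q ∨ q, 0
7. q, 0
8. q ∧ (q ∨ p), 0
9. q ∨ p, 0
10. ¬(q ∨ p), 0
11. ¬q, 0
12. ¬p, 0
Accessibility: 0R0
Branch closes: q and ¬q both at 0.
All branches of the tableau close; one closing branch shown above.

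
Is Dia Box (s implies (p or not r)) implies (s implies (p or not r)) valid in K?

Not valid

Tableau for the negation not (Dia Box (s implies (p or not r)) implies (s implies (p or not r))):
1. not (Dia Box (s implies (p or not r)) implies (s implies (p or not r))), u
2. Dia Box (s implies (p or not r)), u   [neg-implies-rule on 1]
3. not (s implies (p or not r)), u   [neg-implies-rule on 1]
4. s, u   [neg-implies-rule on 3]
5. not (p or not r), u   [neg-implies-rule on 3]
6. not p, u   [neg-or-rule on 5]
7. r, u   [neg-or-rule on 5]
8. Box (s implies (p or not r)), v   [Dia-rule on 2: fresh world v, uRv]
Accessibility: uRv
The negation has an open branch (countermodel exists).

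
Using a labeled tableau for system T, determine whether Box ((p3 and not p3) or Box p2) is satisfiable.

1. Box ((p3 and not p3) or Box p2), u
2. (p3 and not p3) or Box p2, u
3. Box p2, u
4. p2, u
Accessibility: uRu

Satisfiable (open branch found)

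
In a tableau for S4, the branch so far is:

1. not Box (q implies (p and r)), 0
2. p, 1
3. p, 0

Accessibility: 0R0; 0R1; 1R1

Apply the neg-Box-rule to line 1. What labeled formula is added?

a fresh world 2 with 0R2, and not (q implies (p and r)) at 2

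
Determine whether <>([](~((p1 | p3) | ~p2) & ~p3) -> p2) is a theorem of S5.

Tableau for the negation ~<>([](~((p1 | p3) | ~p2) & ~p3) -> p2):
1. ~<>([](~((p1 | p3) | ~p2) & ~p3) -> p2), w0
2. ~([](~((p1 | p3) | ~p2) & ~p3) -> p2), w0   [~<>-rule on 1 via w0Rw0]
3. [](~((p1 | p3) | ~p2) & ~p3), w0   [~->-rule on 2]
4. ~p2, w0   [~->-rule on 2]
5. ~((p1 | p3) | ~p2) & ~p3, w0   [[]-rule on 3 via w0Rw0]
6. ~((p1 | p3) | ~p2), w0   [&-rule on 5]
7. ~p3, w0   [&-rule on 5]
8. ~(p1 | p3), w0   [~|-rule on 6]
9. p2, w0   [~|-rule on 6]
Accessibility: w0Rw0
Branch closes: p2 and ~p2 both at w0.
All branches of the negation close; one closing branch shown above.

Yes, valid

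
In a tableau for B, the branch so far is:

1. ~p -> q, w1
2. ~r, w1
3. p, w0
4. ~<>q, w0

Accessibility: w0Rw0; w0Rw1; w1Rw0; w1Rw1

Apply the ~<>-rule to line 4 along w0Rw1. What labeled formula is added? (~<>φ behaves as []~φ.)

~q, w1

~<>φ behaves as []~φ: propagate the negated body to each accessible world.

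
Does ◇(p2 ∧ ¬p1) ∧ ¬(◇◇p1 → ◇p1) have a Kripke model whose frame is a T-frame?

1. ◇(p2 ∧ ¬p1) ∧ ¬(◇◇p1 → ◇p1), u
2. ◇(p2 ∧ ¬p1), u   [∧-rule on 1]
3. ¬(◇◇p1 → ◇p1), u   [∧-rule on 1]
4. ◇◇p1, u   [¬→-rule on 3]
5. ¬◇p1, u   [¬→-rule on 3]
6. ¬p1, u   [¬◇-rule on 5 via uRu]
7. p2 ∧ ¬p1, v   [◇-rule on 2: fresh world v, uRv]
8. p2, v   [∧-rule on 7]
9. ¬p1, v   [∧-rule on 7]
10. ◇p1, w   [◇-rule on 4: fresh world w, uRw]
11. ¬p1, w   [¬◇-rule on 5 via uRw]
12. p1, x   [◇-rule on 10: fresh world x, wRx]
Accessibility: uRu, uRv, uRw, vRv, wRw, wRx, xRx

Satisfiable (open branch found)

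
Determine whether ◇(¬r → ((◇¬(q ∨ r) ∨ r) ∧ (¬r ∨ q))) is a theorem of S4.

Tableau for the negation ¬◇(¬r → ((◇¬(q ∨ r) ∨ r) ∧ (¬r ∨ q))):
1. ¬◇(¬r → ((◇¬(q ∨ r) ∨ r) ∧ (¬r ∨ q))), w0
2. ¬(¬r → ((◇¬(q ∨ r) ∨ r) ∧ (¬r ∨ q))), w0
3. ¬r, w0
4. ¬((◇¬(q ∨ r) ∨ r) ∧ (¬r ∨ q)), w0
5. ¬(◇¬(q ∨ r) ∨ r), w0
6. ¬◇¬(q ∨ r), w0
7. q ∨ r, w0
8. q, w0
Accessibility: w0Rw0
The negation has an open branch (countermodel exists).

Invalid (countermodel exists)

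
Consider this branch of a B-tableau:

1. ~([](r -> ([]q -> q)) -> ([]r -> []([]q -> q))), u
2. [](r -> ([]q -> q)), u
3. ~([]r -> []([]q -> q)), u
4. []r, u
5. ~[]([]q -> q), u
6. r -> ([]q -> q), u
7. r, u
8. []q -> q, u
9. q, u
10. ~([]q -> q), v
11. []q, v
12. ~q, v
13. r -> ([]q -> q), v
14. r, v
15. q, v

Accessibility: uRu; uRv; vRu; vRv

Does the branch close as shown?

Both q and ~q appear at v.

Yes, closed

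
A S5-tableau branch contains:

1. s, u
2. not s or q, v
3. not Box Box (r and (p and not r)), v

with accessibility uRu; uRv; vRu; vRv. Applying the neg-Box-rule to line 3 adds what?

a fresh world w with vRw, and not Box (r and (p and not r)) at w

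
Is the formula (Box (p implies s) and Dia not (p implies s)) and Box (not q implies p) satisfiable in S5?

No, unsatisfiable

1. (Box (p implies s) and Dia not (p implies s)) and Box (not q implies p), 0
2. Box (p implies s) and Dia not (p implies s), 0
3. Box (not q implies p), 0
4. Box (p implies s), 0
5. Dia not (p implies s), 0
6. not q implies p, 0
7. p implies s, 0
8. p, 0
9. s, 0
10. not (p implies s), 1
11. p, 1
12. not s, 1
13. not q implies p, 1
14. p implies s, 1
15. s, 1
Accessibility: 0R0, 0R1, 1R0, 1R1
Branch closes: s and not s both at 1.
(One branch shown.) All branches close.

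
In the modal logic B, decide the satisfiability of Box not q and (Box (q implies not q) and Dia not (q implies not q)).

Unsatisfiable

1. Box not q and (Box (q implies not q) and Dia not (q implies not q)), 0
2. Box not q, 0
3. Box (q implies not q) and Dia not (q implies not q), 0
4. Box (q implies not q), 0
5. Dia not (q implies not q), 0
6. not q, 0
7. q implies not q, 0
8. not (q implies not q), 1
9. q, 1
10. not q, 1
Accessibility: 0R0, 0R1, 1R0, 1R1
Branch closes: q and not q both at 1.
All branches of the tableau close; one closing branch shown above.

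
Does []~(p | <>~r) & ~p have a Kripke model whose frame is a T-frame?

Satisfiable

1. []~(p | <>~r) & ~p, w0
2. []~(p | <>~r), w0   [&-rule on 1]
3. ~p, w0   [&-rule on 1]
4. ~(p | <>~r), w0   [[]-rule on 2 via w0Rw0]
5. ~<>~r, w0   [~|-rule on 4]
6. r, w0   [~<>-rule on 5 via w0Rw0]
Accessibility: w0Rw0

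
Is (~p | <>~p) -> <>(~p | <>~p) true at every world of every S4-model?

Tableau for the negation ~((~p | <>~p) -> <>(~p | <>~p)):
1. ~((~p | <>~p) -> <>(~p | <>~p)), u
2. ~p | <>~p, u   [~->-rule on 1]
3. ~<>(~p | <>~p), u   [~->-rule on 1]
4. ~(~p | <>~p), u   [~<>-rule on 3 via uRu]
5. p, u   [~|-rule on 4]
6. ~<>~p, u   [~|-rule on 4]
7. <>~p, u   [|-rule on 2 (branches; this branch)]
8. ~p, v   [<>-rule on 7: fresh world v, uRv]
9. ~(~p | <>~p), v   [~<>-rule on 3 via uRv]
10. p, v   [~|-rule on 9]
11. ~<>~p, v   [~|-rule on 9]
Accessibility: uRu, uRv, vRv
Branch closes: p and ~p both at v.
All branches of the negation close; one closing branch shown above.

Valid in S4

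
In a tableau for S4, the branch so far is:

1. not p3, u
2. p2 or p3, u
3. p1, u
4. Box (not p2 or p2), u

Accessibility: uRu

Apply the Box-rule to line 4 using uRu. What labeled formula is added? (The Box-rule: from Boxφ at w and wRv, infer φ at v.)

not p2 or p2, u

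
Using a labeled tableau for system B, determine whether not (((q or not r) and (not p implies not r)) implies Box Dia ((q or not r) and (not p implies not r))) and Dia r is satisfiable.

1. not (((q or not r) and (not p implies not r)) implies Box Dia ((q or not r) and (not p implies not r))) and Dia r, 0
2. not (((q or not r) and (not p implies not r)) implies Box Dia ((q or not r) and (not p implies not r))), 0
3. Dia r, 0
4. (q or not r) and (not p implies not r), 0
5. not Box Dia ((q or not r) and (not p implies not r)), 0
6. q or not r, 0
7. not p implies not r, 0
8. not r, 0
9. r, 1
10. not Dia ((q or not r) and (not p implies not r)), 2
11. not ((q or not r) and (not p implies not r)), 0
12. not ((q or not r) and (not p implies not r)), 2
13. not (not p implies not r), 0
14. not p, 0
15. r, 0
Accessibility: 0R0, 0R1, 0R2, 1R0, 1R1, 2R0, 2R2
Branch closes: r and not r both at 0.
All branches of the tableau close; one closing branch shown above.

Unsatisfiable (every branch closes)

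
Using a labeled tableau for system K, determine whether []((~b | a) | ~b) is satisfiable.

1. []((~b | a) | ~b), w0

Satisfiable (open branch found)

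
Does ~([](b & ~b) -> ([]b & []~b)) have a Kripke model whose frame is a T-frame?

1. ~([](b & ~b) -> ([]b & []~b)), u
2. [](b & ~b), u
3. ~([]b & []~b), u
4. b & ~b, u
5. b, u
6. ~b, u
Accessibility: uRu
Branch closes: b and ~b both at u.
(One branch shown.) All branches close.

Unsatisfiable (every branch closes)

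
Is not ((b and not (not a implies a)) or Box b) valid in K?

Tableau for the negation (b and not (not a implies a)) or Box b:
1. (b and not (not a implies a)) or Box b, 0
2. Box b, 0
The negation has an open branch (countermodel exists).

Not valid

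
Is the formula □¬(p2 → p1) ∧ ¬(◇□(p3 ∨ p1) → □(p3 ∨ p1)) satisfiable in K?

Yes, satisfiable

1. □¬(p2 → p1) ∧ ¬(◇□(p3 ∨ p1) → □(p3 ∨ p1)), u
2. □¬(p2 → p1), u
3. ¬(◇□(p3 ∨ p1) → □(p3 ∨ p1)), u
4. ◇□(p3 ∨ p1), u
5. ¬□(p3 ∨ p1), u
6. □(p3 ∨ p1), v
7. ¬(p2 → p1), v
8. p2, v
9. ¬p1, v
10. ¬(p3 ∨ p1), w
11. ¬p3, w
12. ¬p1, w
13. ¬(p2 → p1), w
14. p2, w
Accessibility: uRv, uRw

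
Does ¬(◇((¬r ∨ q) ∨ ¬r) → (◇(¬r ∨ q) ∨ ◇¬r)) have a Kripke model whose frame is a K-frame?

No, unsatisfiable

1. ¬(◇((¬r ∨ q) ∨ ¬r) → (◇(¬r ∨ q) ∨ ◇¬r)), u
2. ◇((¬r ∨ q) ∨ ¬r), u
3. ¬(◇(¬r ∨ q) ∨ ◇¬r), u
4. ¬◇(¬r ∨ q), u
5. ¬◇¬r, u
6. (¬r ∨ q) ∨ ¬r, v
7. ¬(¬r ∨ q), v
8. r, v
9. ¬q, v
10. ¬r ∨ q, v
11. q, v
Accessibility: uRv
Branch closes: q and ¬q both at v.
Every branch closes; the branch above is one of them.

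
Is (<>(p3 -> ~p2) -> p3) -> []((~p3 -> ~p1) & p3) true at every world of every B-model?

No, not valid

Tableau for the negation ~((<>(p3 -> ~p2) -> p3) -> []((~p3 -> ~p1) & p3)):
1. ~((<>(p3 -> ~p2) -> p3) -> []((~p3 -> ~p1) & p3)), w0
2. <>(p3 -> ~p2) -> p3, w0
3. ~[]((~p3 -> ~p1) & p3), w0
4. p3, w0
5. ~((~p3 -> ~p1) & p3), w1
6. ~p3, w1
Accessibility: w0Rw0, w0Rw1, w1Rw0, w1Rw1
The negation has an open branch (countermodel exists).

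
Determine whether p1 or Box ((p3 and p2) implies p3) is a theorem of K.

Tableau for the negation not (p1 or Box ((p3 and p2) implies p3)):
1. not (p1 or Box ((p3 and p2) implies p3)), u
2. not p1, u
3. not Box ((p3 and p2) implies p3), u
4. not ((p3 and p2) implies p3), v
5. p3 and p2, v
6. not p3, v
7. p3, v
8. p2, v
Accessibility: uRv
Branch closes: p3 and not p3 both at v.
All branches of the negation close; one closing branch shown above.

Valid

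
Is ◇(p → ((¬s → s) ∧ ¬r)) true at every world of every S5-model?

Tableau for the negation ¬◇(p → ((¬s → s) ∧ ¬r)):
1. ¬◇(p → ((¬s → s) ∧ ¬r)), u
2. ¬(p → ((¬s → s) ∧ ¬r)), u   [¬◇-rule on 1 via uRu]
3. p, u   [¬→-rule on 2]
4. ¬((¬s → s) ∧ ¬r), u   [¬→-rule on 2]
5. r, u   [¬∧-rule on 4 (branches; this branch)]
Accessibility: uRu
The negation has an open branch (countermodel exists).

No, not valid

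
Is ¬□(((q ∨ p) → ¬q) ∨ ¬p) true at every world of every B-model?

Invalid (countermodel exists)

Tableau for the negation □(((q ∨ p) → ¬q) ∨ ¬p):
1. □(((q ∨ p) → ¬q) ∨ ¬p), w0
2. ((q ∨ p) → ¬q) ∨ ¬p, w0   [□-rule on 1 via w0Rw0]
3. ¬p, w0   [∨-rule on 2 (branches; this branch)]
Accessibility: w0Rw0
The negation has an open branch (countermodel exists).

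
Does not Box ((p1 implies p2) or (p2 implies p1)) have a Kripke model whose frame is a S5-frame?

1. not Box ((p1 implies p2) or (p2 implies p1)), w0
2. not ((p1 implies p2) or (p2 implies p1)), w1
3. not (p1 implies p2), w1
4. not (p2 implies p1), w1
5. p1, w1
6. not p2, w1
7. p2, w1
8. not p1, w1
Accessibility: w0Rw0, w0Rw1, w1Rw0, w1Rw1
Branch closes: p2 and not p2 both at w1.
Every branch closes; the branch above is one of them.

Unsatisfiable (every branch closes)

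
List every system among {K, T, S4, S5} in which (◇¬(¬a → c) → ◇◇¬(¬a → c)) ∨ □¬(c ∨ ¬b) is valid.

K-tableau for the negation ¬((◇¬(¬a → c) → ◇◇¬(¬a → c)) ∨ □¬(c ∨ ¬b)):
1. ¬((◇¬(¬a → c) → ◇◇¬(¬a → c)) ∨ □¬(c ∨ ¬b)), u
2. ¬(◇¬(¬a → c) → ◇◇¬(¬a → c)), u
3. ¬□¬(c ∨ ¬b), u
4. ◇¬(¬a → c), u
5. ¬◇◇¬(¬a → c), u
6. c ∨ ¬b, v
7. ¬◇¬(¬a → c), v
8. ¬b, v
9. ¬(¬a → c), w
10. ¬a, w
11. ¬c, w
12. ¬◇¬(¬a → c), w
Accessibility: uRv, uRw
Complete open branch: countermodel on a K-frame, so not valid in K.
T-tableau for the negation ¬((◇¬(¬a → c) → ◇◇¬(¬a → c)) ∨ □¬(c ∨ ¬b)):
1. ¬((◇¬(¬a → c) → ◇◇¬(¬a → c)) ∨ □¬(c ∨ ¬b)), u
2. ¬(◇¬(¬a → c) → ◇◇¬(¬a → c)), u
3. ¬□¬(c ∨ ¬b), u
4. ◇¬(¬a → c), u
5. ¬◇◇¬(¬a → c), u
6. ¬◇¬(¬a → c), u
7. ¬a → c, u
8. c, u
9. c ∨ ¬b, v
10. ¬◇¬(¬a → c), v
11. ¬a → c, v
12. ¬b, v
13. c, v
14. ¬(¬a → c), w
15. ¬a, w
16. ¬c, w
17. ¬◇¬(¬a → c), w
18. ¬a → c, w
19. c, w
Accessibility: uRu, uRv, uRw, vRv, wRw
Branch closes: c and ¬c both at w.
Every branch closes (one shown): valid in T, hence also in S4, S5 (every theorem of T is a theorem of S4 and S5).

T, S4, S5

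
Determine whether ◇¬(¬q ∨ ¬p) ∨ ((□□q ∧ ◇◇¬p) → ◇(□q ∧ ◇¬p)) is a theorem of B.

Tableau for the negation ¬(◇¬(¬q ∨ ¬p) ∨ ((□□q ∧ ◇◇¬p) → ◇(□q ∧ ◇¬p))):
1. ¬(◇¬(¬q ∨ ¬p) ∨ ((□□q ∧ ◇◇¬p) → ◇(□q ∧ ◇¬p))), u
2. ¬◇¬(¬q ∨ ¬p), u   [¬∨-rule on 1]
3. ¬((□□q ∧ ◇◇¬p) → ◇(□q ∧ ◇¬p)), u   [¬∨-rule on 1]
4. □□q ∧ ◇◇¬p, u   [¬→-rule on 3]
5. ¬◇(□q ∧ ◇¬p), u   [¬→-rule on 3]
6. □□q, u   [∧-rule on 4]
7. ◇◇¬p, u   [∧-rule on 4]
8. ¬q ∨ ¬p, u   [¬◇-rule on 2 via uRu]
9. ¬(□q ∧ ◇¬p), u   [¬◇-rule on 5 via uRu]
10. □q, u   [□-rule on 6 via uRu]
11. q, u   [□-rule on 10 via uRu]
12. ¬p, u   [∨-rule on 8 (branches; this branch)]
13. ¬□q, u   [¬∧-rule on 9 (branches; this branch)]
14. ◇¬p, v   [◇-rule on 7: fresh world v, uRv]
15. ¬q ∨ ¬p, v   [¬◇-rule on 2 via uRv]
16. ¬(□q ∧ ◇¬p), v   [¬◇-rule on 5 via uRv]
17. □q, v   [□-rule on 6 via uRv]
18. q, v   [□-rule on 10 via uRv]
19. ¬p, v   [∨-rule on 15 (branches; this branch)]
20. ¬□q, v   [¬∧-rule on 16 (branches; this branch)]
21. ¬q, w   [¬□-rule on 13: fresh world w, uRw]
22. ¬q ∨ ¬p, w   [¬◇-rule on 2 via uRw]
23. ¬(□q ∧ ◇¬p), w   [¬◇-rule on 5 via uRw]
24. □q, w   [□-rule on 6 via uRw]
25. q, w   [□-rule on 10 via uRw]
Accessibility: uRu, uRv, uRw, vRu, vRv, wRu, wRw
Branch closes: q and ¬q both at w.
All branches of the negation close; one closing branch shown above.

Valid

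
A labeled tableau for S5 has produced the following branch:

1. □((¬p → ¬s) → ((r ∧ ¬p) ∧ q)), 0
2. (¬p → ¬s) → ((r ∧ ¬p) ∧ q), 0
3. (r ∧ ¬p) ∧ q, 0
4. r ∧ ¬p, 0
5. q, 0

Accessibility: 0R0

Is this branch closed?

No world carries both an atom and its negation.

No, open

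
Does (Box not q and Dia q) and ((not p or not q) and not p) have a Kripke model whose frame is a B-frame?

Unsatisfiable

1. (Box not q and Dia q) and ((not p or not q) and not p), 0
2. Box not q and Dia q, 0
3. (not p or not q) and not p, 0
4. Box not q, 0
5. Dia q, 0
6. not p or not q, 0
7. not p, 0
8. not q, 0
9. q, 1
10. not q, 1
Accessibility: 0R0, 0R1, 1R0, 1R1
Branch closes: q and not q both at 1.
All branches of the tableau close; one closing branch shown above.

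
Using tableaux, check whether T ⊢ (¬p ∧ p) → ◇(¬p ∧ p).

Tableau for the negation ¬((¬p ∧ p) → ◇(¬p ∧ p)):
1. ¬((¬p ∧ p) → ◇(¬p ∧ p)), u
2. ¬p ∧ p, u
3. ¬◇(¬p ∧ p), u
4. ¬p, u
5. p, u
Accessibility: uRu
Branch closes: p and ¬p both at u.
Every branch of the negation's tableau closes; the branch above is one of them.

Valid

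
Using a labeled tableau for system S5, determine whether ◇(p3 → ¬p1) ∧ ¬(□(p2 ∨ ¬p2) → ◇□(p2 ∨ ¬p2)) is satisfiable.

1. ◇(p3 → ¬p1) ∧ ¬(□(p2 ∨ ¬p2) → ◇□(p2 ∨ ¬p2)), w0
2. ◇(p3 → ¬p1), w0
3. ¬(□(p2 ∨ ¬p2) → ◇□(p2 ∨ ¬p2)), w0
4. □(p2 ∨ ¬p2), w0
5. ¬◇□(p2 ∨ ¬p2), w0
6. p2 ∨ ¬p2, w0
7. ¬□(p2 ∨ ¬p2), w0
8. ¬p2, w0
9. p3 → ¬p1, w1
10. p2 ∨ ¬p2, w1
11. ¬□(p2 ∨ ¬p2), w1
12. ¬p1, w1
13. ¬p2, w1
14. ¬(p2 ∨ ¬p2), w2
15. ¬p2, w2
16. p2, w2
Accessibility: w0Rw0, w0Rw1, w0Rw2, w1Rw0, w1Rw1, w1Rw2, w2Rw0, w2Rw1, w2Rw2
Branch closes: p2 and ¬p2 both at w2.
(One branch shown.) All branches close.

Unsatisfiable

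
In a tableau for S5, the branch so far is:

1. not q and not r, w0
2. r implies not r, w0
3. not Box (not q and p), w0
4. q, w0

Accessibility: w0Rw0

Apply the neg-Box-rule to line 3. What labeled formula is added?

a fresh world w1 with w0Rw1, and not (not q and p) at w1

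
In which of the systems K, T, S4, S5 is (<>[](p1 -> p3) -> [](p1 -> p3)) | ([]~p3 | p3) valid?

S4-tableau for the negation ~((<>[](p1 -> p3) -> [](p1 -> p3)) | ([]~p3 | p3)):
1. ~((<>[](p1 -> p3) -> [](p1 -> p3)) | ([]~p3 | p3)), w0
2. ~(<>[](p1 -> p3) -> [](p1 -> p3)), w0
3. ~([]~p3 | p3), w0
4. <>[](p1 -> p3), w0
5. ~[](p1 -> p3), w0
6. ~[]~p3, w0
7. ~p3, w0
8. [](p1 -> p3), w1
9. p1 -> p3, w1
10. p3, w1
11. ~(p1 -> p3), w2
12. p1, w2
13. ~p3, w2
14. p3, w3
Accessibility: w0Rw0, w0Rw1, w0Rw2, w0Rw3, w1Rw1, w2Rw2, w3Rw3
Complete open branch: countermodel on an S4-frame, so not valid in S4, nor in K, T (the same frame is also a K-frame and a T-frame).
S5-tableau for the negation ~((<>[](p1 -> p3) -> [](p1 -> p3)) | ([]~p3 | p3)):
1. ~((<>[](p1 -> p3) -> [](p1 -> p3)) | ([]~p3 | p3)), w0
2. ~(<>[](p1 -> p3) -> [](p1 -> p3)), w0
3. ~([]~p3 | p3), w0
4. <>[](p1 -> p3), w0
5. ~[](p1 -> p3), w0
6. ~[]~p3, w0
7. ~p3, w0
8. [](p1 -> p3), w1
9. p1 -> p3, w0
10. p1 -> p3, w1
11. ~p1, w0
12. p3, w1
13. ~(p1 -> p3), w2
14. p1, w2
15. ~p3, w2
16. p1 -> p3, w2
17. p3, w2
Accessibility: w0Rw0, w0Rw1, w0Rw2, w1Rw0, w1Rw1, w1Rw2, w2Rw0, w2Rw1, w2Rw2
Branch closes: p3 and ~p3 both at w2.
Every branch closes (one shown): valid in S5.

S5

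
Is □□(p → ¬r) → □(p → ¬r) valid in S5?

Tableau for the negation ¬(□□(p → ¬r) → □(p → ¬r)):
1. ¬(□□(p → ¬r) → □(p → ¬r)), w0
2. □□(p → ¬r), w0
3. ¬□(p → ¬r), w0
4. □(p → ¬r), w0
5. p → ¬r, w0
6. ¬r, w0
7. ¬(p → ¬r), w1
8. p, w1
9. r, w1
10. □(p → ¬r), w1
11. p → ¬r, w1
12. ¬r, w1
Accessibility: w0Rw0, w0Rw1, w1Rw0, w1Rw1
Branch closes: r and ¬r both at w1.
All branches of the negation close; one closing branch shown above.

Valid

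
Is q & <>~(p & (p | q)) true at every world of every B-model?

Invalid (countermodel exists)

Tableau for the negation ~(q & <>~(p & (p | q))):
1. ~(q & <>~(p & (p | q))), w0
2. ~<>~(p & (p | q)), w0
3. p & (p | q), w0
4. p, w0
5. p | q, w0
6. q, w0
Accessibility: w0Rw0
The negation has an open branch (countermodel exists).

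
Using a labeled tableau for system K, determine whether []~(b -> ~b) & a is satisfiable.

1. []~(b -> ~b) & a, 0
2. []~(b -> ~b), 0
3. a, 0

Yes, satisfiable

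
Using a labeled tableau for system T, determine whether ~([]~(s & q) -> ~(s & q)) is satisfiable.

1. ~([]~(s & q) -> ~(s & q)), u
2. []~(s & q), u
3. s & q, u
4. s, u
5. q, u
6. ~(s & q), u
7. ~q, u
Accessibility: uRu
Branch closes: q and ~q both at u.
Every branch closes; the branch above is one of them.

No, unsatisfiable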